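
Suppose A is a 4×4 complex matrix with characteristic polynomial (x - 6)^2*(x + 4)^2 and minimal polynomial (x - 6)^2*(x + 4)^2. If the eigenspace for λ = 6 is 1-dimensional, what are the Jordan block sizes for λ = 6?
Block sizes for λ = 6: [2]

Step 1 — from the characteristic polynomial, algebraic multiplicity of λ = 6 is 2. From dim ker(A − (6)·I) = 1, there are exactly 1 Jordan blocks for λ = 6.
Step 2 — from the minimal polynomial, the factor (x − 6)^2 tells us the largest block for λ = 6 has size 2.
Step 3 — with total size 2, 1 blocks, and largest block 2, the block sizes (in nonincreasing order) are [2].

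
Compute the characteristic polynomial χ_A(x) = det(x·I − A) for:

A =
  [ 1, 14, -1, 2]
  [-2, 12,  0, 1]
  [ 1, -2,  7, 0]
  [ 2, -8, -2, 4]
x^4 - 24*x^3 + 216*x^2 - 864*x + 1296

Expanding det(x·I − A) (e.g. by cofactor expansion or by noting that A is similar to its Jordan form J, which has the same characteristic polynomial as A) gives
  χ_A(x) = x^4 - 24*x^3 + 216*x^2 - 864*x + 1296
which factors as (x - 6)^4. The eigenvalues (with algebraic multiplicities) are λ = 6 with multiplicity 4.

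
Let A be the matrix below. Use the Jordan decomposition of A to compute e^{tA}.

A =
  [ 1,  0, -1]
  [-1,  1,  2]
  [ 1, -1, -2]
e^{tA} =
  [t + 1, t^2/2, t^2/2 - t]
  [-t, -t^2/2 + t + 1, -t^2/2 + 2*t]
  [t, t^2/2 - t, t^2/2 - 2*t + 1]

Strategy: write A = P · J · P⁻¹ where J is a Jordan canonical form, so e^{tA} = P · e^{tJ} · P⁻¹, and e^{tJ} can be computed block-by-block.

A has Jordan form
J =
  [0, 1, 0]
  [0, 0, 1]
  [0, 0, 0]
(up to reordering of blocks).

Per-block formulas:
  For a 3×3 Jordan block J_3(0): exp(t · J_3(0)) = e^(0t)·(I + t·N + (t^2/2)·N^2), where N is the 3×3 nilpotent shift.

After assembling e^{tJ} and conjugating by P, we get:

e^{tA} =
  [t + 1, t^2/2, t^2/2 - t]
  [-t, -t^2/2 + t + 1, -t^2/2 + 2*t]
  [t, t^2/2 - t, t^2/2 - 2*t + 1]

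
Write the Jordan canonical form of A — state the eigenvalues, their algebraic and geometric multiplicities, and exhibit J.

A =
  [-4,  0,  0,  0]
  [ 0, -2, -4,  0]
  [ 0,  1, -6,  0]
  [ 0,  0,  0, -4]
J_2(-4) ⊕ J_1(-4) ⊕ J_1(-4)

The characteristic polynomial is
  det(x·I − A) = x^4 + 16*x^3 + 96*x^2 + 256*x + 256 = (x + 4)^4

Eigenvalues and multiplicities (the geometric multiplicity of λ is n − rank(A − λI), which equals the number of Jordan blocks for λ):
  λ = -4: algebraic multiplicity = 4, geometric multiplicity = 3

Determining the block sizes for each eigenvalue:
  λ = -4: 3 blocks summing to 4 forces exactly one block of size 2 and the rest size 1 → block sizes [2, 1, 1]

Assembling the blocks gives a Jordan form
J =
  [-4,  1,  0,  0]
  [ 0, -4,  0,  0]
  [ 0,  0, -4,  0]
  [ 0,  0,  0, -4]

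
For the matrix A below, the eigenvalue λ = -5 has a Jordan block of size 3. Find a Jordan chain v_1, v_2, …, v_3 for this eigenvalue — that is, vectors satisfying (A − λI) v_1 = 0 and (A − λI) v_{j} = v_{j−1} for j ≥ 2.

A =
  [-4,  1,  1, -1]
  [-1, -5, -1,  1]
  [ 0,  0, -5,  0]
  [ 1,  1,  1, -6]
A Jordan chain for λ = -5 of length 3:
v_1 = (-1, 0, 0, -1)ᵀ
v_2 = (1, -1, 0, 1)ᵀ
v_3 = (1, 0, 0, 0)ᵀ

Let N = A − (-5)·I. We want v_3 with N^3 v_3 = 0 but N^2 v_3 ≠ 0; then v_{j-1} := N · v_j for j = 3, …, 2.

Pick v_3 = (1, 0, 0, 0)ᵀ.
Then v_2 = N · v_3 = (1, -1, 0, 1)ᵀ.
Then v_1 = N · v_2 = (-1, 0, 0, -1)ᵀ.

Sanity check: (A − (-5)·I) v_1 = (0, 0, 0, 0)ᵀ = 0. ✓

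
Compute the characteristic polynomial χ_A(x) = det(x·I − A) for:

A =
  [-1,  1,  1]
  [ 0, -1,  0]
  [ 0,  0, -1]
x^3 + 3*x^2 + 3*x + 1

Expanding det(x·I − A) (e.g. by cofactor expansion or by noting that A is similar to its Jordan form J, which has the same characteristic polynomial as A) gives
  χ_A(x) = x^3 + 3*x^2 + 3*x + 1
which factors as (x + 1)^3. The eigenvalues (with algebraic multiplicities) are λ = -1 with multiplicity 3.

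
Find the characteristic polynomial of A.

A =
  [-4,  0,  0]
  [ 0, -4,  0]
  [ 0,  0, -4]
x^3 + 12*x^2 + 48*x + 64

Expanding det(x·I − A) (e.g. by cofactor expansion or by noting that A is similar to its Jordan form J, which has the same characteristic polynomial as A) gives
  χ_A(x) = x^3 + 12*x^2 + 48*x + 64
which factors as (x + 4)^3. The eigenvalues (with algebraic multiplicities) are λ = -4 with multiplicity 3.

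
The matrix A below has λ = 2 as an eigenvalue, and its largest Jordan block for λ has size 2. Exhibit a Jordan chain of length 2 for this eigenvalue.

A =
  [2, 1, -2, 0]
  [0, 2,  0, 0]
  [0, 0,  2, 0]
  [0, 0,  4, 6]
A Jordan chain for λ = 2 of length 2:
v_1 = (1, 0, 0, 0)ᵀ
v_2 = (0, 1, 0, 0)ᵀ

Let N = A − (2)·I. We want v_2 with N^2 v_2 = 0 but N^1 v_2 ≠ 0; then v_{j-1} := N · v_j for j = 2, …, 2.

Pick v_2 = (0, 1, 0, 0)ᵀ.
Then v_1 = N · v_2 = (1, 0, 0, 0)ᵀ.

Sanity check: (A − (2)·I) v_1 = (0, 0, 0, 0)ᵀ = 0. ✓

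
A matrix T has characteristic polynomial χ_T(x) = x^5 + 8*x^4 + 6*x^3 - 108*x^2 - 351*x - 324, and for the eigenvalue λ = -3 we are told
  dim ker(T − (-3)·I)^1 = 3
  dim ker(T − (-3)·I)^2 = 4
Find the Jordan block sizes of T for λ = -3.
Block sizes for λ = -3: [2, 1, 1]

From the dimensions of kernels of powers, the number of Jordan blocks of size at least j is d_j − d_{j−1} where d_j = dim ker(N^j) (with d_0 = 0). Computing the differences gives [3, 1].
The number of blocks of size exactly k is (#blocks of size ≥ k) − (#blocks of size ≥ k + 1), so the partition is: 2 block(s) of size 1, 1 block(s) of size 2.
In nonincreasing order the block sizes are [2, 1, 1].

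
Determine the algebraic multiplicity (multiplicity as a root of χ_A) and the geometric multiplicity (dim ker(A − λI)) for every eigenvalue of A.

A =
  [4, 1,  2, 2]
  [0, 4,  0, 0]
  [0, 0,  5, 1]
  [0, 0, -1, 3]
λ = 4: alg = 4, geom = 2

Step 1 — factor the characteristic polynomial to read off the algebraic multiplicities:
  χ_A(x) = (x - 4)^4

Step 2 — compute geometric multiplicities via the rank-nullity identity g(λ) = n − rank(A − λI):
  rank(A − (4)·I) = 2, so dim ker(A − (4)·I) = n − 2 = 2

Summary:
  λ = 4: algebraic multiplicity = 4, geometric multiplicity = 2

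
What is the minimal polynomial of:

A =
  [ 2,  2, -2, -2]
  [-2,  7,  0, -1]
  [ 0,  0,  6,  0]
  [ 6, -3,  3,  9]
x^3 - 18*x^2 + 108*x - 216

The characteristic polynomial is χ_A(x) = (x - 6)^4, so the eigenvalues are known. The minimal polynomial is
  m_A(x) = Π_λ (x − λ)^{k_λ}
where k_λ is the size of the *largest* Jordan block for λ (equivalently, the smallest k with (A − λI)^k v = 0 for every generalised eigenvector v of λ).

  λ = 6: largest Jordan block has size 3, contributing (x − 6)^3

So m_A(x) = (x - 6)^3 = x^3 - 18*x^2 + 108*x - 216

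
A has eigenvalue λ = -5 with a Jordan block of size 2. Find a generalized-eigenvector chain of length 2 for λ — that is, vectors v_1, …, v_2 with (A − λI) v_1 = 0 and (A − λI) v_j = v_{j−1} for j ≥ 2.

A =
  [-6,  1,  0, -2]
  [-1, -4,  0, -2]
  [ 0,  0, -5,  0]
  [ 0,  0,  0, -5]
A Jordan chain for λ = -5 of length 2:
v_1 = (-1, -1, 0, 0)ᵀ
v_2 = (1, 0, 0, 0)ᵀ

Let N = A − (-5)·I. We want v_2 with N^2 v_2 = 0 but N^1 v_2 ≠ 0; then v_{j-1} := N · v_j for j = 2, …, 2.

Pick v_2 = (1, 0, 0, 0)ᵀ.
Then v_1 = N · v_2 = (-1, -1, 0, 0)ᵀ.

Sanity check: (A − (-5)·I) v_1 = (0, 0, 0, 0)ᵀ = 0. ✓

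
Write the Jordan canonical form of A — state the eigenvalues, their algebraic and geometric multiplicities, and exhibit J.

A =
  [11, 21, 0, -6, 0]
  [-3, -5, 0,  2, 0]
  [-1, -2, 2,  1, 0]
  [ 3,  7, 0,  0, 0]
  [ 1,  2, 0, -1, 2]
J_2(2) ⊕ J_2(2) ⊕ J_1(2)

The characteristic polynomial is
  det(x·I − A) = x^5 - 10*x^4 + 40*x^3 - 80*x^2 + 80*x - 32 = (x - 2)^5

Eigenvalues and multiplicities (the geometric multiplicity of λ is n − rank(A − λI), which equals the number of Jordan blocks for λ):
  λ = 2: algebraic multiplicity = 5, geometric multiplicity = 3

Determining the block sizes for each eigenvalue:
  λ = 2: with am = 5 and gm = 3, the partition is not yet determined (e.g. several partitions of 5 into 3 parts exist). Let N = A − (2)·I. Computing rank(N^1) = 2, rank(N^2) = 0; the number of blocks of size ≥ j is rank(N^{j−1}) − rank(N^j), giving [3, 2]. So we have 2 block(s) of size 2, 1 block(s) of size 1 → block sizes [2, 2, 1]

Assembling the blocks gives a Jordan form
J =
  [2, 1, 0, 0, 0]
  [0, 2, 0, 0, 0]
  [0, 0, 2, 1, 0]
  [0, 0, 0, 2, 0]
  [0, 0, 0, 0, 2]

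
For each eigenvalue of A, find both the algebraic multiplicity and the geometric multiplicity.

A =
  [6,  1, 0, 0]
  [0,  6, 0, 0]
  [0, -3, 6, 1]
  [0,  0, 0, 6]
λ = 6: alg = 4, geom = 2

Step 1 — factor the characteristic polynomial to read off the algebraic multiplicities:
  χ_A(x) = (x - 6)^4

Step 2 — compute geometric multiplicities via the rank-nullity identity g(λ) = n − rank(A − λI):
  rank(A − (6)·I) = 2, so dim ker(A − (6)·I) = n − 2 = 2

Summary:
  λ = 6: algebraic multiplicity = 4, geometric multiplicity = 2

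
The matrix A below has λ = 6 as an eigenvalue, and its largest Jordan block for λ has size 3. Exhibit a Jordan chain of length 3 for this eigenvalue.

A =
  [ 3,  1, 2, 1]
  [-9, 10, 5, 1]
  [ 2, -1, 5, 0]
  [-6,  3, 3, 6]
A Jordan chain for λ = 6 of length 3:
v_1 = (-2, -5, 1, -3)ᵀ
v_2 = (-3, -9, 2, -6)ᵀ
v_3 = (1, 0, 0, 0)ᵀ

Let N = A − (6)·I. We want v_3 with N^3 v_3 = 0 but N^2 v_3 ≠ 0; then v_{j-1} := N · v_j for j = 3, …, 2.

Pick v_3 = (1, 0, 0, 0)ᵀ.
Then v_2 = N · v_3 = (-3, -9, 2, -6)ᵀ.
Then v_1 = N · v_2 = (-2, -5, 1, -3)ᵀ.

Sanity check: (A − (6)·I) v_1 = (0, 0, 0, 0)ᵀ = 0. ✓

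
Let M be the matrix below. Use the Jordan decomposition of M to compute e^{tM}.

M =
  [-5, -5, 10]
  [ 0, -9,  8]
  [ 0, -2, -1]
e^{tM} =
  [exp(-5*t), -5*t*exp(-5*t), 10*t*exp(-5*t)]
  [0, -4*t*exp(-5*t) + exp(-5*t), 8*t*exp(-5*t)]
  [0, -2*t*exp(-5*t), 4*t*exp(-5*t) + exp(-5*t)]

Strategy: write M = P · J · P⁻¹ where J is a Jordan canonical form, so e^{tM} = P · e^{tJ} · P⁻¹, and e^{tJ} can be computed block-by-block.

M has Jordan form
J =
  [-5,  1,  0]
  [ 0, -5,  0]
  [ 0,  0, -5]
(up to reordering of blocks).

Per-block formulas:
  For a 2×2 Jordan block J_2(-5): exp(t · J_2(-5)) = e^(-5t)·(I + t·N), where N is the 2×2 nilpotent shift.
  For a 1×1 block at λ = -5: exp(t · [-5]) = [e^(-5t)].

After assembling e^{tJ} and conjugating by P, we get:

e^{tM} =
  [exp(-5*t), -5*t*exp(-5*t), 10*t*exp(-5*t)]
  [0, -4*t*exp(-5*t) + exp(-5*t), 8*t*exp(-5*t)]
  [0, -2*t*exp(-5*t), 4*t*exp(-5*t) + exp(-5*t)]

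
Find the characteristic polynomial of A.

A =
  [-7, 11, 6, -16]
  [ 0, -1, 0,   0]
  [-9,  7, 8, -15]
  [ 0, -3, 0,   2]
x^4 - 2*x^3 - 3*x^2 + 4*x + 4

Expanding det(x·I − A) (e.g. by cofactor expansion or by noting that A is similar to its Jordan form J, which has the same characteristic polynomial as A) gives
  χ_A(x) = x^4 - 2*x^3 - 3*x^2 + 4*x + 4
which factors as (x - 2)^2*(x + 1)^2. The eigenvalues (with algebraic multiplicities) are λ = -1 with multiplicity 2, λ = 2 with multiplicity 2.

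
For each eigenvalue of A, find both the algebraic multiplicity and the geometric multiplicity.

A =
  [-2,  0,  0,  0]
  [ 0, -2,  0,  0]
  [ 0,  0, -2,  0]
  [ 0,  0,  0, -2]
λ = -2: alg = 4, geom = 4

Step 1 — factor the characteristic polynomial to read off the algebraic multiplicities:
  χ_A(x) = (x + 2)^4

Step 2 — compute geometric multiplicities via the rank-nullity identity g(λ) = n − rank(A − λI):
  rank(A − (-2)·I) = 0, so dim ker(A − (-2)·I) = n − 0 = 4

Summary:
  λ = -2: algebraic multiplicity = 4, geometric multiplicity = 4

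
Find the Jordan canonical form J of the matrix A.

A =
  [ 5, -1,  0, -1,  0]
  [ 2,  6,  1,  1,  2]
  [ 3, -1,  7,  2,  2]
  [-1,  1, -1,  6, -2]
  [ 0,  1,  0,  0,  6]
J_3(6) ⊕ J_2(6)

The characteristic polynomial is
  det(x·I − A) = x^5 - 30*x^4 + 360*x^3 - 2160*x^2 + 6480*x - 7776 = (x - 6)^5

Eigenvalues and multiplicities (the geometric multiplicity of λ is n − rank(A − λI), which equals the number of Jordan blocks for λ):
  λ = 6: algebraic multiplicity = 5, geometric multiplicity = 2

Determining the block sizes for each eigenvalue:
  λ = 6: with am = 5 and gm = 2, the partition is not yet determined (e.g. several partitions of 5 into 2 parts exist). Let N = A − (6)·I. Computing rank(N^1) = 3, rank(N^2) = 1, rank(N^3) = 0; the number of blocks of size ≥ j is rank(N^{j−1}) − rank(N^j), giving [2, 2, 1]. So we have 1 block(s) of size 3, 1 block(s) of size 2 → block sizes [3, 2]

Assembling the blocks gives a Jordan form
J =
  [6, 1, 0, 0, 0]
  [0, 6, 1, 0, 0]
  [0, 0, 6, 0, 0]
  [0, 0, 0, 6, 1]
  [0, 0, 0, 0, 6]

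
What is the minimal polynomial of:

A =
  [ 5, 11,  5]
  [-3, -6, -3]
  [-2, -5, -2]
x^3 + 3*x^2

The characteristic polynomial is χ_A(x) = x^2*(x + 3), so the eigenvalues are known. The minimal polynomial is
  m_A(x) = Π_λ (x − λ)^{k_λ}
where k_λ is the size of the *largest* Jordan block for λ (equivalently, the smallest k with (A − λI)^k v = 0 for every generalised eigenvector v of λ).

  λ = -3: largest Jordan block has size 1, contributing (x + 3)
  λ = 0: largest Jordan block has size 2, contributing (x − 0)^2

So m_A(x) = x^2*(x + 3) = x^3 + 3*x^2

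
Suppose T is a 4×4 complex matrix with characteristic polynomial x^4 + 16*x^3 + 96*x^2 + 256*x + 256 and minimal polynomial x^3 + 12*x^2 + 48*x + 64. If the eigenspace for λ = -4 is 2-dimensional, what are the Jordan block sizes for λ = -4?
Block sizes for λ = -4: [3, 1]

Step 1 — from the characteristic polynomial, algebraic multiplicity of λ = -4 is 4. From dim ker(T − (-4)·I) = 2, there are exactly 2 Jordan blocks for λ = -4.
Step 2 — from the minimal polynomial, the factor (x + 4)^3 tells us the largest block for λ = -4 has size 3.
Step 3 — with total size 4, 2 blocks, and largest block 3, the block sizes (in nonincreasing order) are [3, 1].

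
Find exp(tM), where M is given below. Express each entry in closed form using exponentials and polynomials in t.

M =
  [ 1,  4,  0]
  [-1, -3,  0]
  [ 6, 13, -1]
e^{tM} =
  [2*t*exp(-t) + exp(-t), 4*t*exp(-t), 0]
  [-t*exp(-t), -2*t*exp(-t) + exp(-t), 0]
  [-t^2*exp(-t)/2 + 6*t*exp(-t), -t^2*exp(-t) + 13*t*exp(-t), exp(-t)]

Strategy: write M = P · J · P⁻¹ where J is a Jordan canonical form, so e^{tM} = P · e^{tJ} · P⁻¹, and e^{tJ} can be computed block-by-block.

M has Jordan form
J =
  [-1,  1,  0]
  [ 0, -1,  1]
  [ 0,  0, -1]
(up to reordering of blocks).

Per-block formulas:
  For a 3×3 Jordan block J_3(-1): exp(t · J_3(-1)) = e^(-1t)·(I + t·N + (t^2/2)·N^2), where N is the 3×3 nilpotent shift.

After assembling e^{tJ} and conjugating by P, we get:

e^{tM} =
  [2*t*exp(-t) + exp(-t), 4*t*exp(-t), 0]
  [-t*exp(-t), -2*t*exp(-t) + exp(-t), 0]
  [-t^2*exp(-t)/2 + 6*t*exp(-t), -t^2*exp(-t) + 13*t*exp(-t), exp(-t)]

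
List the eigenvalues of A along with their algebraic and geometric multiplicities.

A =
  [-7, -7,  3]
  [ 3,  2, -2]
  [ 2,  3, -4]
λ = -3: alg = 3, geom = 1

Step 1 — factor the characteristic polynomial to read off the algebraic multiplicities:
  χ_A(x) = (x + 3)^3

Step 2 — compute geometric multiplicities via the rank-nullity identity g(λ) = n − rank(A − λI):
  rank(A − (-3)·I) = 2, so dim ker(A − (-3)·I) = n − 2 = 1

Summary:
  λ = -3: algebraic multiplicity = 3, geometric multiplicity = 1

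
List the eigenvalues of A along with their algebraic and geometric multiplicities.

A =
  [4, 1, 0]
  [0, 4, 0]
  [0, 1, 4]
λ = 4: alg = 3, geom = 2

Step 1 — factor the characteristic polynomial to read off the algebraic multiplicities:
  χ_A(x) = (x - 4)^3

Step 2 — compute geometric multiplicities via the rank-nullity identity g(λ) = n − rank(A − λI):
  rank(A − (4)·I) = 1, so dim ker(A − (4)·I) = n − 1 = 2

Summary:
  λ = 4: algebraic multiplicity = 3, geometric multiplicity = 2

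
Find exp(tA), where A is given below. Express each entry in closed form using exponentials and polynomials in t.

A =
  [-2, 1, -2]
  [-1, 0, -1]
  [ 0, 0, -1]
e^{tA} =
  [-t*exp(-t) + exp(-t), t*exp(-t), t^2*exp(-t)/2 - 2*t*exp(-t)]
  [-t*exp(-t), t*exp(-t) + exp(-t), t^2*exp(-t)/2 - t*exp(-t)]
  [0, 0, exp(-t)]

Strategy: write A = P · J · P⁻¹ where J is a Jordan canonical form, so e^{tA} = P · e^{tJ} · P⁻¹, and e^{tJ} can be computed block-by-block.

A has Jordan form
J =
  [-1,  1,  0]
  [ 0, -1,  1]
  [ 0,  0, -1]
(up to reordering of blocks).

Per-block formulas:
  For a 3×3 Jordan block J_3(-1): exp(t · J_3(-1)) = e^(-1t)·(I + t·N + (t^2/2)·N^2), where N is the 3×3 nilpotent shift.

After assembling e^{tJ} and conjugating by P, we get:

e^{tA} =
  [-t*exp(-t) + exp(-t), t*exp(-t), t^2*exp(-t)/2 - 2*t*exp(-t)]
  [-t*exp(-t), t*exp(-t) + exp(-t), t^2*exp(-t)/2 - t*exp(-t)]
  [0, 0, exp(-t)]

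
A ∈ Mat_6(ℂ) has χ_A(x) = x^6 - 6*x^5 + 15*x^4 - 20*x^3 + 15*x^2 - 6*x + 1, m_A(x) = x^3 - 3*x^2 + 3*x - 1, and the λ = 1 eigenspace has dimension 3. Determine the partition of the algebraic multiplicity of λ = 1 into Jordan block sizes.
Block sizes for λ = 1: [3, 2, 1]

Step 1 — from the characteristic polynomial, algebraic multiplicity of λ = 1 is 6. From dim ker(A − (1)·I) = 3, there are exactly 3 Jordan blocks for λ = 1.
Step 2 — from the minimal polynomial, the factor (x − 1)^3 tells us the largest block for λ = 1 has size 3.
Step 3 — with total size 6, 3 blocks, and largest block 3, the block sizes (in nonincreasing order) are [3, 2, 1].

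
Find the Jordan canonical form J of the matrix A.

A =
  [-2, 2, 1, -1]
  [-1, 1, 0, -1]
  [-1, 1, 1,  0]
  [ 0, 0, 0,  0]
J_3(0) ⊕ J_1(0)

The characteristic polynomial is
  det(x·I − A) = x^4

Eigenvalues and multiplicities (the geometric multiplicity of λ is n − rank(A − λI), which equals the number of Jordan blocks for λ):
  λ = 0: algebraic multiplicity = 4, geometric multiplicity = 2

Determining the block sizes for each eigenvalue:
  λ = 0: with am = 4 and gm = 2, the partition is not yet determined (e.g. several partitions of 4 into 2 parts exist). Let N = A − (0)·I. Computing rank(N^1) = 2, rank(N^2) = 1, rank(N^3) = 0; the number of blocks of size ≥ j is rank(N^{j−1}) − rank(N^j), giving [2, 1, 1]. So we have 1 block(s) of size 3, 1 block(s) of size 1 → block sizes [3, 1]

Assembling the blocks gives a Jordan form
J =
  [0, 1, 0, 0]
  [0, 0, 1, 0]
  [0, 0, 0, 0]
  [0, 0, 0, 0]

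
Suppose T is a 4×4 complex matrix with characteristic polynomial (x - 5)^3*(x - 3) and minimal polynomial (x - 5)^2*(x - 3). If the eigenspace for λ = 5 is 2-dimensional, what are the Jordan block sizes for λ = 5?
Block sizes for λ = 5: [2, 1]

Step 1 — from the characteristic polynomial, algebraic multiplicity of λ = 5 is 3. From dim ker(T − (5)·I) = 2, there are exactly 2 Jordan blocks for λ = 5.
Step 2 — from the minimal polynomial, the factor (x − 5)^2 tells us the largest block for λ = 5 has size 2.
Step 3 — with total size 3, 2 blocks, and largest block 2, the block sizes (in nonincreasing order) are [2, 1].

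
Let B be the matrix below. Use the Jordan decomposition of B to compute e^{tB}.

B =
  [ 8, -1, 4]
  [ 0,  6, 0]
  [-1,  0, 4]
e^{tB} =
  [2*t*exp(6*t) + exp(6*t), -t^2*exp(6*t) - t*exp(6*t), 4*t*exp(6*t)]
  [0, exp(6*t), 0]
  [-t*exp(6*t), t^2*exp(6*t)/2, -2*t*exp(6*t) + exp(6*t)]

Strategy: write B = P · J · P⁻¹ where J is a Jordan canonical form, so e^{tB} = P · e^{tJ} · P⁻¹, and e^{tJ} can be computed block-by-block.

B has Jordan form
J =
  [6, 1, 0]
  [0, 6, 1]
  [0, 0, 6]
(up to reordering of blocks).

Per-block formulas:
  For a 3×3 Jordan block J_3(6): exp(t · J_3(6)) = e^(6t)·(I + t·N + (t^2/2)·N^2), where N is the 3×3 nilpotent shift.

After assembling e^{tJ} and conjugating by P, we get:

e^{tB} =
  [2*t*exp(6*t) + exp(6*t), -t^2*exp(6*t) - t*exp(6*t), 4*t*exp(6*t)]
  [0, exp(6*t), 0]
  [-t*exp(6*t), t^2*exp(6*t)/2, -2*t*exp(6*t) + exp(6*t)]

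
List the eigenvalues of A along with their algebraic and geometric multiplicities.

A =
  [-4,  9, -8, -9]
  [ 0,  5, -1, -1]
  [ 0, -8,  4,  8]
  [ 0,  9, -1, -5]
λ = -4: alg = 2, geom = 1; λ = 4: alg = 2, geom = 1

Step 1 — factor the characteristic polynomial to read off the algebraic multiplicities:
  χ_A(x) = (x - 4)^2*(x + 4)^2

Step 2 — compute geometric multiplicities via the rank-nullity identity g(λ) = n − rank(A − λI):
  rank(A − (-4)·I) = 3, so dim ker(A − (-4)·I) = n − 3 = 1
  rank(A − (4)·I) = 3, so dim ker(A − (4)·I) = n − 3 = 1

Summary:
  λ = -4: algebraic multiplicity = 2, geometric multiplicity = 1
  λ = 4: algebraic multiplicity = 2, geometric multiplicity = 1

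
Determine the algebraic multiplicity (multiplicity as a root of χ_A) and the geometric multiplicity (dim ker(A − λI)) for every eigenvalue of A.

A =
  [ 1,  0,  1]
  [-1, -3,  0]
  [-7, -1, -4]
λ = -2: alg = 3, geom = 1

Step 1 — factor the characteristic polynomial to read off the algebraic multiplicities:
  χ_A(x) = (x + 2)^3

Step 2 — compute geometric multiplicities via the rank-nullity identity g(λ) = n − rank(A − λI):
  rank(A − (-2)·I) = 2, so dim ker(A − (-2)·I) = n − 2 = 1

Summary:
  λ = -2: algebraic multiplicity = 3, geometric multiplicity = 1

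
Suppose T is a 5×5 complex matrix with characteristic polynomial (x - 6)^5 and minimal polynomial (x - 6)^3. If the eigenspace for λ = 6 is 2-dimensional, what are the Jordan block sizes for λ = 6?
Block sizes for λ = 6: [3, 2]

Step 1 — from the characteristic polynomial, algebraic multiplicity of λ = 6 is 5. From dim ker(T − (6)·I) = 2, there are exactly 2 Jordan blocks for λ = 6.
Step 2 — from the minimal polynomial, the factor (x − 6)^3 tells us the largest block for λ = 6 has size 3.
Step 3 — with total size 5, 2 blocks, and largest block 3, the block sizes (in nonincreasing order) are [3, 2].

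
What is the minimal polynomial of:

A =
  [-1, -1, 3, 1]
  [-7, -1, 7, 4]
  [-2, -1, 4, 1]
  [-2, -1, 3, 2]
x^3 - 3*x^2 + 3*x - 1

The characteristic polynomial is χ_A(x) = (x - 1)^4, so the eigenvalues are known. The minimal polynomial is
  m_A(x) = Π_λ (x − λ)^{k_λ}
where k_λ is the size of the *largest* Jordan block for λ (equivalently, the smallest k with (A − λI)^k v = 0 for every generalised eigenvector v of λ).

  λ = 1: largest Jordan block has size 3, contributing (x − 1)^3

So m_A(x) = (x - 1)^3 = x^3 - 3*x^2 + 3*x - 1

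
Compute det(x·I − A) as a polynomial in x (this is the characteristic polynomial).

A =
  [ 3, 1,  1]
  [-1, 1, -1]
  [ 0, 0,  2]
x^3 - 6*x^2 + 12*x - 8

Expanding det(x·I − A) (e.g. by cofactor expansion or by noting that A is similar to its Jordan form J, which has the same characteristic polynomial as A) gives
  χ_A(x) = x^3 - 6*x^2 + 12*x - 8
which factors as (x - 2)^3. The eigenvalues (with algebraic multiplicities) are λ = 2 with multiplicity 3.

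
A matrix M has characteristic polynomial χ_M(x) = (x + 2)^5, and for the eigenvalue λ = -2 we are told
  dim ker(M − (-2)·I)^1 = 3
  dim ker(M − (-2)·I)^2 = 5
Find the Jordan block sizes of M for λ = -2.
Block sizes for λ = -2: [2, 2, 1]

From the dimensions of kernels of powers, the number of Jordan blocks of size at least j is d_j − d_{j−1} where d_j = dim ker(N^j) (with d_0 = 0). Computing the differences gives [3, 2].
The number of blocks of size exactly k is (#blocks of size ≥ k) − (#blocks of size ≥ k + 1), so the partition is: 1 block(s) of size 1, 2 block(s) of size 2.
In nonincreasing order the block sizes are [2, 2, 1].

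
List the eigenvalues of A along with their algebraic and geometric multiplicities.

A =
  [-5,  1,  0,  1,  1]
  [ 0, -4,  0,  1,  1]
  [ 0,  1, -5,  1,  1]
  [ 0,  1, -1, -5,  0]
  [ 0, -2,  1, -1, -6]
λ = -5: alg = 5, geom = 3

Step 1 — factor the characteristic polynomial to read off the algebraic multiplicities:
  χ_A(x) = (x + 5)^5

Step 2 — compute geometric multiplicities via the rank-nullity identity g(λ) = n − rank(A − λI):
  rank(A − (-5)·I) = 2, so dim ker(A − (-5)·I) = n − 2 = 3

Summary:
  λ = -5: algebraic multiplicity = 5, geometric multiplicity = 3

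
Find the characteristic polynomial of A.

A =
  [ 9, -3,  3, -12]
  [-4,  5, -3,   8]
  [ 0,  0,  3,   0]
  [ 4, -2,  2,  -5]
x^4 - 12*x^3 + 54*x^2 - 108*x + 81

Expanding det(x·I − A) (e.g. by cofactor expansion or by noting that A is similar to its Jordan form J, which has the same characteristic polynomial as A) gives
  χ_A(x) = x^4 - 12*x^3 + 54*x^2 - 108*x + 81
which factors as (x - 3)^4. The eigenvalues (with algebraic multiplicities) are λ = 3 with multiplicity 4.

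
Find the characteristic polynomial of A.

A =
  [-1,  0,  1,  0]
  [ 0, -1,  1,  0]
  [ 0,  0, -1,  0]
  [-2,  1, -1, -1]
x^4 + 4*x^3 + 6*x^2 + 4*x + 1

Expanding det(x·I − A) (e.g. by cofactor expansion or by noting that A is similar to its Jordan form J, which has the same characteristic polynomial as A) gives
  χ_A(x) = x^4 + 4*x^3 + 6*x^2 + 4*x + 1
which factors as (x + 1)^4. The eigenvalues (with algebraic multiplicities) are λ = -1 with multiplicity 4.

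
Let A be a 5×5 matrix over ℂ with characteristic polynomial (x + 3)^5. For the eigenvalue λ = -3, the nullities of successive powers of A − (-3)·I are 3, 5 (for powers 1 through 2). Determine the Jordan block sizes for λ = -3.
Block sizes for λ = -3: [2, 2, 1]

From the dimensions of kernels of powers, the number of Jordan blocks of size at least j is d_j − d_{j−1} where d_j = dim ker(N^j) (with d_0 = 0). Computing the differences gives [3, 2].
The number of blocks of size exactly k is (#blocks of size ≥ k) − (#blocks of size ≥ k + 1), so the partition is: 1 block(s) of size 1, 2 block(s) of size 2.
In nonincreasing order the block sizes are [2, 2, 1].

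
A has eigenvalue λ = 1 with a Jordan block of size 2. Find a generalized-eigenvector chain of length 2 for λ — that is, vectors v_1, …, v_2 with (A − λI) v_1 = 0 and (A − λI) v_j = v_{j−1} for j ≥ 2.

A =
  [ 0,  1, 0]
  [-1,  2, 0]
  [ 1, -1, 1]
A Jordan chain for λ = 1 of length 2:
v_1 = (-1, -1, 1)ᵀ
v_2 = (1, 0, 0)ᵀ

Let N = A − (1)·I. We want v_2 with N^2 v_2 = 0 but N^1 v_2 ≠ 0; then v_{j-1} := N · v_j for j = 2, …, 2.

Pick v_2 = (1, 0, 0)ᵀ.
Then v_1 = N · v_2 = (-1, -1, 1)ᵀ.

Sanity check: (A − (1)·I) v_1 = (0, 0, 0)ᵀ = 0. ✓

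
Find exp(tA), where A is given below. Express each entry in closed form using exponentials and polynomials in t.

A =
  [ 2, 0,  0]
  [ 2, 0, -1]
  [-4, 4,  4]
e^{tA} =
  [exp(2*t), 0, 0]
  [2*t*exp(2*t), -2*t*exp(2*t) + exp(2*t), -t*exp(2*t)]
  [-4*t*exp(2*t), 4*t*exp(2*t), 2*t*exp(2*t) + exp(2*t)]

Strategy: write A = P · J · P⁻¹ where J is a Jordan canonical form, so e^{tA} = P · e^{tJ} · P⁻¹, and e^{tJ} can be computed block-by-block.

A has Jordan form
J =
  [2, 1, 0]
  [0, 2, 0]
  [0, 0, 2]
(up to reordering of blocks).

Per-block formulas:
  For a 1×1 block at λ = 2: exp(t · [2]) = [e^(2t)].
  For a 2×2 Jordan block J_2(2): exp(t · J_2(2)) = e^(2t)·(I + t·N), where N is the 2×2 nilpotent shift.

After assembling e^{tJ} and conjugating by P, we get:

e^{tA} =
  [exp(2*t), 0, 0]
  [2*t*exp(2*t), -2*t*exp(2*t) + exp(2*t), -t*exp(2*t)]
  [-4*t*exp(2*t), 4*t*exp(2*t), 2*t*exp(2*t) + exp(2*t)]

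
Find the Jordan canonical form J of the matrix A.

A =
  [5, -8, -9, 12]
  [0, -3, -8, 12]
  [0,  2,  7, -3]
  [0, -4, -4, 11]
J_3(5) ⊕ J_1(5)

The characteristic polynomial is
  det(x·I − A) = x^4 - 20*x^3 + 150*x^2 - 500*x + 625 = (x - 5)^4

Eigenvalues and multiplicities (the geometric multiplicity of λ is n − rank(A − λI), which equals the number of Jordan blocks for λ):
  λ = 5: algebraic multiplicity = 4, geometric multiplicity = 2

Determining the block sizes for each eigenvalue:
  λ = 5: with am = 4 and gm = 2, the partition is not yet determined (e.g. several partitions of 4 into 2 parts exist). Let N = A − (5)·I. Computing rank(N^1) = 2, rank(N^2) = 1, rank(N^3) = 0; the number of blocks of size ≥ j is rank(N^{j−1}) − rank(N^j), giving [2, 1, 1]. So we have 1 block(s) of size 3, 1 block(s) of size 1 → block sizes [3, 1]

Assembling the blocks gives a Jordan form
J =
  [5, 1, 0, 0]
  [0, 5, 1, 0]
  [0, 0, 5, 0]
  [0, 0, 0, 5]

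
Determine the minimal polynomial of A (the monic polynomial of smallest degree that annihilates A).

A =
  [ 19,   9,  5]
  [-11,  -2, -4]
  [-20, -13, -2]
x^3 - 15*x^2 + 75*x - 125

The characteristic polynomial is χ_A(x) = (x - 5)^3, so the eigenvalues are known. The minimal polynomial is
  m_A(x) = Π_λ (x − λ)^{k_λ}
where k_λ is the size of the *largest* Jordan block for λ (equivalently, the smallest k with (A − λI)^k v = 0 for every generalised eigenvector v of λ).

  λ = 5: largest Jordan block has size 3, contributing (x − 5)^3

So m_A(x) = (x - 5)^3 = x^3 - 15*x^2 + 75*x - 125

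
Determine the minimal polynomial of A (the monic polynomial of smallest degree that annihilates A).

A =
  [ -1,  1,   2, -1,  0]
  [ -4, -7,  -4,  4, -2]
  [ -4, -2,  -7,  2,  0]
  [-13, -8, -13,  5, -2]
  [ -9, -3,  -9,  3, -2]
x^3 + 7*x^2 + 16*x + 12

The characteristic polynomial is χ_A(x) = (x + 2)^3*(x + 3)^2, so the eigenvalues are known. The minimal polynomial is
  m_A(x) = Π_λ (x − λ)^{k_λ}
where k_λ is the size of the *largest* Jordan block for λ (equivalently, the smallest k with (A − λI)^k v = 0 for every generalised eigenvector v of λ).

  λ = -3: largest Jordan block has size 1, contributing (x + 3)
  λ = -2: largest Jordan block has size 2, contributing (x + 2)^2

So m_A(x) = (x + 2)^2*(x + 3) = x^3 + 7*x^2 + 16*x + 12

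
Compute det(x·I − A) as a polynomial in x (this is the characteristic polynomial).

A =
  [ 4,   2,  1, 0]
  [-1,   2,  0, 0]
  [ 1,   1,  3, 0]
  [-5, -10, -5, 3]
x^4 - 12*x^3 + 54*x^2 - 108*x + 81

Expanding det(x·I − A) (e.g. by cofactor expansion or by noting that A is similar to its Jordan form J, which has the same characteristic polynomial as A) gives
  χ_A(x) = x^4 - 12*x^3 + 54*x^2 - 108*x + 81
which factors as (x - 3)^4. The eigenvalues (with algebraic multiplicities) are λ = 3 with multiplicity 4.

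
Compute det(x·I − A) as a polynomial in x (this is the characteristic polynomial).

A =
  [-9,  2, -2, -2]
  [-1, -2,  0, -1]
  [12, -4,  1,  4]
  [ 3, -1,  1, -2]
x^4 + 12*x^3 + 54*x^2 + 108*x + 81

Expanding det(x·I − A) (e.g. by cofactor expansion or by noting that A is similar to its Jordan form J, which has the same characteristic polynomial as A) gives
  χ_A(x) = x^4 + 12*x^3 + 54*x^2 + 108*x + 81
which factors as (x + 3)^4. The eigenvalues (with algebraic multiplicities) are λ = -3 with multiplicity 4.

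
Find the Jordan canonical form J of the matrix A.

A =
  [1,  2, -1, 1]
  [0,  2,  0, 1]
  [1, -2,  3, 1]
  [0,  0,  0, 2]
J_2(2) ⊕ J_2(2)

The characteristic polynomial is
  det(x·I − A) = x^4 - 8*x^3 + 24*x^2 - 32*x + 16 = (x - 2)^4

Eigenvalues and multiplicities (the geometric multiplicity of λ is n − rank(A − λI), which equals the number of Jordan blocks for λ):
  λ = 2: algebraic multiplicity = 4, geometric multiplicity = 2

Determining the block sizes for each eigenvalue:
  λ = 2: with am = 4 and gm = 2, the partition is not yet determined (e.g. several partitions of 4 into 2 parts exist). Let N = A − (2)·I. Computing rank(N^1) = 2, rank(N^2) = 0; the number of blocks of size ≥ j is rank(N^{j−1}) − rank(N^j), giving [2, 2]. So we have 2 block(s) of size 2 → block sizes [2, 2]

Assembling the blocks gives a Jordan form
J =
  [2, 1, 0, 0]
  [0, 2, 0, 0]
  [0, 0, 2, 1]
  [0, 0, 0, 2]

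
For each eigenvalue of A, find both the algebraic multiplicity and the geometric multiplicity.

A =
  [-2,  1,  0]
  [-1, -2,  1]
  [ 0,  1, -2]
λ = -2: alg = 3, geom = 1

Step 1 — factor the characteristic polynomial to read off the algebraic multiplicities:
  χ_A(x) = (x + 2)^3

Step 2 — compute geometric multiplicities via the rank-nullity identity g(λ) = n − rank(A − λI):
  rank(A − (-2)·I) = 2, so dim ker(A − (-2)·I) = n − 2 = 1

Summary:
  λ = -2: algebraic multiplicity = 3, geometric multiplicity = 1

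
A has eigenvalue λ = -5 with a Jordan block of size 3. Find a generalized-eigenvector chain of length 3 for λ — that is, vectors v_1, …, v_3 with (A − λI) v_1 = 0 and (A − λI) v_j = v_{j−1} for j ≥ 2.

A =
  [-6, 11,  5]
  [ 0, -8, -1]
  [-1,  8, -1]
A Jordan chain for λ = -5 of length 3:
v_1 = (-4, 1, -3)ᵀ
v_2 = (-1, 0, -1)ᵀ
v_3 = (1, 0, 0)ᵀ

Let N = A − (-5)·I. We want v_3 with N^3 v_3 = 0 but N^2 v_3 ≠ 0; then v_{j-1} := N · v_j for j = 3, …, 2.

Pick v_3 = (1, 0, 0)ᵀ.
Then v_2 = N · v_3 = (-1, 0, -1)ᵀ.
Then v_1 = N · v_2 = (-4, 1, -3)ᵀ.

Sanity check: (A − (-5)·I) v_1 = (0, 0, 0)ᵀ = 0. ✓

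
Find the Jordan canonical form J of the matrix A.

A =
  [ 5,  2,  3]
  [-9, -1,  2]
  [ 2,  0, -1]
J_3(1)

The characteristic polynomial is
  det(x·I − A) = x^3 - 3*x^2 + 3*x - 1 = (x - 1)^3

Eigenvalues and multiplicities (the geometric multiplicity of λ is n − rank(A − λI), which equals the number of Jordan blocks for λ):
  λ = 1: algebraic multiplicity = 3, geometric multiplicity = 1

Determining the block sizes for each eigenvalue:
  λ = 1: one block (gm = 1), so the single block has size am = 3 → block sizes [3]

Assembling the blocks gives a Jordan form
J =
  [1, 1, 0]
  [0, 1, 1]
  [0, 0, 1]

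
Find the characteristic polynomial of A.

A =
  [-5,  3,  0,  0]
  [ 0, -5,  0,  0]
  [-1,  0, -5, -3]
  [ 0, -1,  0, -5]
x^4 + 20*x^3 + 150*x^2 + 500*x + 625

Expanding det(x·I − A) (e.g. by cofactor expansion or by noting that A is similar to its Jordan form J, which has the same characteristic polynomial as A) gives
  χ_A(x) = x^4 + 20*x^3 + 150*x^2 + 500*x + 625
which factors as (x + 5)^4. The eigenvalues (with algebraic multiplicities) are λ = -5 with multiplicity 4.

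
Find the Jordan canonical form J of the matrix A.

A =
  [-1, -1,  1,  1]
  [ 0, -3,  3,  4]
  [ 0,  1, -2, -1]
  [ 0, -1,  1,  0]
J_2(-2) ⊕ J_1(-1) ⊕ J_1(-1)

The characteristic polynomial is
  det(x·I − A) = x^4 + 6*x^3 + 13*x^2 + 12*x + 4 = (x + 1)^2*(x + 2)^2

Eigenvalues and multiplicities (the geometric multiplicity of λ is n − rank(A − λI), which equals the number of Jordan blocks for λ):
  λ = -2: algebraic multiplicity = 2, geometric multiplicity = 1
  λ = -1: algebraic multiplicity = 2, geometric multiplicity = 2

Determining the block sizes for each eigenvalue:
  λ = -2: one block (gm = 1), so the single block has size am = 2 → block sizes [2]
  λ = -1: gm = am = 2, so every block has size 1 → block sizes [1, 1]

Assembling the blocks gives a Jordan form
J =
  [-2,  1,  0,  0]
  [ 0, -2,  0,  0]
  [ 0,  0, -1,  0]
  [ 0,  0,  0, -1]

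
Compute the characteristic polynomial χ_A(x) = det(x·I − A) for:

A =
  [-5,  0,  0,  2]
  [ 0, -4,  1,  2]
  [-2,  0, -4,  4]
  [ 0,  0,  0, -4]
x^4 + 17*x^3 + 108*x^2 + 304*x + 320

Expanding det(x·I − A) (e.g. by cofactor expansion or by noting that A is similar to its Jordan form J, which has the same characteristic polynomial as A) gives
  χ_A(x) = x^4 + 17*x^3 + 108*x^2 + 304*x + 320
which factors as (x + 4)^3*(x + 5). The eigenvalues (with algebraic multiplicities) are λ = -5 with multiplicity 1, λ = -4 with multiplicity 3.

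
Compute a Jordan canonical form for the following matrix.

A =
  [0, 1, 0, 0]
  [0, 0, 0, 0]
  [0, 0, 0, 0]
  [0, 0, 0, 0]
J_2(0) ⊕ J_1(0) ⊕ J_1(0)

The characteristic polynomial is
  det(x·I − A) = x^4

Eigenvalues and multiplicities (the geometric multiplicity of λ is n − rank(A − λI), which equals the number of Jordan blocks for λ):
  λ = 0: algebraic multiplicity = 4, geometric multiplicity = 3

Determining the block sizes for each eigenvalue:
  λ = 0: 3 blocks summing to 4 forces exactly one block of size 2 and the rest size 1 → block sizes [2, 1, 1]

Assembling the blocks gives a Jordan form
J =
  [0, 1, 0, 0]
  [0, 0, 0, 0]
  [0, 0, 0, 0]
  [0, 0, 0, 0]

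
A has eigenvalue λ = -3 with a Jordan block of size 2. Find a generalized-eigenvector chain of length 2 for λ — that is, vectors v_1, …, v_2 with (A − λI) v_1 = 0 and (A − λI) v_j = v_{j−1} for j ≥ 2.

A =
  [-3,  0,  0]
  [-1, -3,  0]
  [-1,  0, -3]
A Jordan chain for λ = -3 of length 2:
v_1 = (0, -1, -1)ᵀ
v_2 = (1, 0, 0)ᵀ

Let N = A − (-3)·I. We want v_2 with N^2 v_2 = 0 but N^1 v_2 ≠ 0; then v_{j-1} := N · v_j for j = 2, …, 2.

Pick v_2 = (1, 0, 0)ᵀ.
Then v_1 = N · v_2 = (0, -1, -1)ᵀ.

Sanity check: (A − (-3)·I) v_1 = (0, 0, 0)ᵀ = 0. ✓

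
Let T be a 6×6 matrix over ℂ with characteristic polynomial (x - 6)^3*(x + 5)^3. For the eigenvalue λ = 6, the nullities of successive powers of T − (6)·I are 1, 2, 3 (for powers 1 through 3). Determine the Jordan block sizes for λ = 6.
Block sizes for λ = 6: [3]

From the dimensions of kernels of powers, the number of Jordan blocks of size at least j is d_j − d_{j−1} where d_j = dim ker(N^j) (with d_0 = 0). Computing the differences gives [1, 1, 1].
The number of blocks of size exactly k is (#blocks of size ≥ k) − (#blocks of size ≥ k + 1), so the partition is: 1 block(s) of size 3.
In nonincreasing order the block sizes are [3].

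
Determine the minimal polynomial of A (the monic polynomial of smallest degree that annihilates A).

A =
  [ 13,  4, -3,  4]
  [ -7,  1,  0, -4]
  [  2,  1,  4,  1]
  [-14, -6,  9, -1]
x^4 - 17*x^3 + 108*x^2 - 304*x + 320

The characteristic polynomial is χ_A(x) = (x - 5)*(x - 4)^3, so the eigenvalues are known. The minimal polynomial is
  m_A(x) = Π_λ (x − λ)^{k_λ}
where k_λ is the size of the *largest* Jordan block for λ (equivalently, the smallest k with (A − λI)^k v = 0 for every generalised eigenvector v of λ).

  λ = 4: largest Jordan block has size 3, contributing (x − 4)^3
  λ = 5: largest Jordan block has size 1, contributing (x − 5)

So m_A(x) = (x - 5)*(x - 4)^3 = x^4 - 17*x^3 + 108*x^2 - 304*x + 320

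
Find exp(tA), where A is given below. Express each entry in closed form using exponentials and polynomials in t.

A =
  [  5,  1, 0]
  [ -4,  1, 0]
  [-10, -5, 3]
e^{tA} =
  [2*t*exp(3*t) + exp(3*t), t*exp(3*t), 0]
  [-4*t*exp(3*t), -2*t*exp(3*t) + exp(3*t), 0]
  [-10*t*exp(3*t), -5*t*exp(3*t), exp(3*t)]

Strategy: write A = P · J · P⁻¹ where J is a Jordan canonical form, so e^{tA} = P · e^{tJ} · P⁻¹, and e^{tJ} can be computed block-by-block.

A has Jordan form
J =
  [3, 1, 0]
  [0, 3, 0]
  [0, 0, 3]
(up to reordering of blocks).

Per-block formulas:
  For a 2×2 Jordan block J_2(3): exp(t · J_2(3)) = e^(3t)·(I + t·N), where N is the 2×2 nilpotent shift.
  For a 1×1 block at λ = 3: exp(t · [3]) = [e^(3t)].

After assembling e^{tJ} and conjugating by P, we get:

e^{tA} =
  [2*t*exp(3*t) + exp(3*t), t*exp(3*t), 0]
  [-4*t*exp(3*t), -2*t*exp(3*t) + exp(3*t), 0]
  [-10*t*exp(3*t), -5*t*exp(3*t), exp(3*t)]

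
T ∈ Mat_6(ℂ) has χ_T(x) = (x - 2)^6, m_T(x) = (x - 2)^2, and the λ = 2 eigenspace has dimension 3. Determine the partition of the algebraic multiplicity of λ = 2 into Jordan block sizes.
Block sizes for λ = 2: [2, 2, 2]

Step 1 — from the characteristic polynomial, algebraic multiplicity of λ = 2 is 6. From dim ker(T − (2)·I) = 3, there are exactly 3 Jordan blocks for λ = 2.
Step 2 — from the minimal polynomial, the factor (x − 2)^2 tells us the largest block for λ = 2 has size 2.
Step 3 — with total size 6, 3 blocks, and largest block 2, the block sizes (in nonincreasing order) are [2, 2, 2].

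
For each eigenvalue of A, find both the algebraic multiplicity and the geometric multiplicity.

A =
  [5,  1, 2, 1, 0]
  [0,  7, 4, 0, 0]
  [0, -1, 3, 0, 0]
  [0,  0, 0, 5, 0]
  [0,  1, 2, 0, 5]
λ = 5: alg = 5, geom = 3

Step 1 — factor the characteristic polynomial to read off the algebraic multiplicities:
  χ_A(x) = (x - 5)^5

Step 2 — compute geometric multiplicities via the rank-nullity identity g(λ) = n − rank(A − λI):
  rank(A − (5)·I) = 2, so dim ker(A − (5)·I) = n − 2 = 3

Summary:
  λ = 5: algebraic multiplicity = 5, geometric multiplicity = 3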